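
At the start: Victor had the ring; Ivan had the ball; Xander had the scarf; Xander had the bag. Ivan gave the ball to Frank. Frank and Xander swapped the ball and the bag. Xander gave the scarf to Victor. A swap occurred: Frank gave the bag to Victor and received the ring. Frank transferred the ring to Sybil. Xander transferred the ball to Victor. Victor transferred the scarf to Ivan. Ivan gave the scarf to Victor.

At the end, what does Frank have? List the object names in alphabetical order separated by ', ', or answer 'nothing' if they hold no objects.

Tracking all object holders:
Start: ring:Victor, ball:Ivan, scarf:Xander, bag:Xander
Event 1 (give ball: Ivan -> Frank). State: ring:Victor, ball:Frank, scarf:Xander, bag:Xander
Event 2 (swap ball<->bag: now ball:Xander, bag:Frank). State: ring:Victor, ball:Xander, scarf:Xander, bag:Frank
Event 3 (give scarf: Xander -> Victor). State: ring:Victor, ball:Xander, scarf:Victor, bag:Frank
Event 4 (swap bag<->ring: now bag:Victor, ring:Frank). State: ring:Frank, ball:Xander, scarf:Victor, bag:Victor
Event 5 (give ring: Frank -> Sybil). State: ring:Sybil, ball:Xander, scarf:Victor, bag:Victor
Event 6 (give ball: Xander -> Victor). State: ring:Sybil, ball:Victor, scarf:Victor, bag:Victor
Event 7 (give scarf: Victor -> Ivan). State: ring:Sybil, ball:Victor, scarf:Ivan, bag:Victor
Event 8 (give scarf: Ivan -> Victor). State: ring:Sybil, ball:Victor, scarf:Victor, bag:Victor

Final state: ring:Sybil, ball:Victor, scarf:Victor, bag:Victor
Frank holds: (nothing).

Answer: nothing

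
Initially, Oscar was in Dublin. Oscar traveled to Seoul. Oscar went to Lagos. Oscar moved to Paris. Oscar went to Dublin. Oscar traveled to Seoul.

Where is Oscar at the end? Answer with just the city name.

Answer: Seoul

Derivation:
Tracking Oscar's location:
Start: Oscar is in Dublin.
After move 1: Dublin -> Seoul. Oscar is in Seoul.
After move 2: Seoul -> Lagos. Oscar is in Lagos.
After move 3: Lagos -> Paris. Oscar is in Paris.
After move 4: Paris -> Dublin. Oscar is in Dublin.
After move 5: Dublin -> Seoul. Oscar is in Seoul.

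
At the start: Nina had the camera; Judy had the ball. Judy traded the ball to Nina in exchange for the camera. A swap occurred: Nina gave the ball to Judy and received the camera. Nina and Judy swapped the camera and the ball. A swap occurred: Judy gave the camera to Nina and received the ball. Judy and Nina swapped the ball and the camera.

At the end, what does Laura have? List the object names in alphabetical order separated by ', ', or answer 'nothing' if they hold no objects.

Tracking all object holders:
Start: camera:Nina, ball:Judy
Event 1 (swap ball<->camera: now ball:Nina, camera:Judy). State: camera:Judy, ball:Nina
Event 2 (swap ball<->camera: now ball:Judy, camera:Nina). State: camera:Nina, ball:Judy
Event 3 (swap camera<->ball: now camera:Judy, ball:Nina). State: camera:Judy, ball:Nina
Event 4 (swap camera<->ball: now camera:Nina, ball:Judy). State: camera:Nina, ball:Judy
Event 5 (swap ball<->camera: now ball:Nina, camera:Judy). State: camera:Judy, ball:Nina

Final state: camera:Judy, ball:Nina
Laura holds: (nothing).

Answer: nothing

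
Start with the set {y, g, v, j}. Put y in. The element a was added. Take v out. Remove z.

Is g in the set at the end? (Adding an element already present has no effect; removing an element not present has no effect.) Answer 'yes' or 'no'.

Tracking the set through each operation:
Start: {g, j, v, y}
Event 1 (add y): already present, no change. Set: {g, j, v, y}
Event 2 (add a): added. Set: {a, g, j, v, y}
Event 3 (remove v): removed. Set: {a, g, j, y}
Event 4 (remove z): not present, no change. Set: {a, g, j, y}

Final set: {a, g, j, y} (size 4)
g is in the final set.

Answer: yes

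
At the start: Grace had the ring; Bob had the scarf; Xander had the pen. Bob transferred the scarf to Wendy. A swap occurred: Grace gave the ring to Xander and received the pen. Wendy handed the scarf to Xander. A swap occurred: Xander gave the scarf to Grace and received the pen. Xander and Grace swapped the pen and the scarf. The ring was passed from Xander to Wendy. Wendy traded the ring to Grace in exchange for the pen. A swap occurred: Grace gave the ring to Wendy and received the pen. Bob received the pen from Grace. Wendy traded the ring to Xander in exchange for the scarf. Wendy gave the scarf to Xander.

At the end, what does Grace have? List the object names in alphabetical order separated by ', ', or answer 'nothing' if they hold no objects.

Tracking all object holders:
Start: ring:Grace, scarf:Bob, pen:Xander
Event 1 (give scarf: Bob -> Wendy). State: ring:Grace, scarf:Wendy, pen:Xander
Event 2 (swap ring<->pen: now ring:Xander, pen:Grace). State: ring:Xander, scarf:Wendy, pen:Grace
Event 3 (give scarf: Wendy -> Xander). State: ring:Xander, scarf:Xander, pen:Grace
Event 4 (swap scarf<->pen: now scarf:Grace, pen:Xander). State: ring:Xander, scarf:Grace, pen:Xander
Event 5 (swap pen<->scarf: now pen:Grace, scarf:Xander). State: ring:Xander, scarf:Xander, pen:Grace
Event 6 (give ring: Xander -> Wendy). State: ring:Wendy, scarf:Xander, pen:Grace
Event 7 (swap ring<->pen: now ring:Grace, pen:Wendy). State: ring:Grace, scarf:Xander, pen:Wendy
Event 8 (swap ring<->pen: now ring:Wendy, pen:Grace). State: ring:Wendy, scarf:Xander, pen:Grace
Event 9 (give pen: Grace -> Bob). State: ring:Wendy, scarf:Xander, pen:Bob
Event 10 (swap ring<->scarf: now ring:Xander, scarf:Wendy). State: ring:Xander, scarf:Wendy, pen:Bob
Event 11 (give scarf: Wendy -> Xander). State: ring:Xander, scarf:Xander, pen:Bob

Final state: ring:Xander, scarf:Xander, pen:Bob
Grace holds: (nothing).

Answer: nothing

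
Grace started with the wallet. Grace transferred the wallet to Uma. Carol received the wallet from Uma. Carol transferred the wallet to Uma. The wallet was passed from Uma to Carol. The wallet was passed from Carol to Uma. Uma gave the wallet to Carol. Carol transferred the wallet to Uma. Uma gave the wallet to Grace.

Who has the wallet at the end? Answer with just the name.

Answer: Grace

Derivation:
Tracking the wallet through each event:
Start: Grace has the wallet.
After event 1: Uma has the wallet.
After event 2: Carol has the wallet.
After event 3: Uma has the wallet.
After event 4: Carol has the wallet.
After event 5: Uma has the wallet.
After event 6: Carol has the wallet.
After event 7: Uma has the wallet.
After event 8: Grace has the wallet.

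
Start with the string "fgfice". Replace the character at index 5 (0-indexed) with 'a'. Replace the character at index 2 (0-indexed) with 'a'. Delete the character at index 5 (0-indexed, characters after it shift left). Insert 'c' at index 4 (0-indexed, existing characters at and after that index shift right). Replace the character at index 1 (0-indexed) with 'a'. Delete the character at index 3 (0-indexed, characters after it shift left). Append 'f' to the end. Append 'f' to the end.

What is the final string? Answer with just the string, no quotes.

Applying each edit step by step:
Start: "fgfice"
Op 1 (replace idx 5: 'e' -> 'a'): "fgfice" -> "fgfica"
Op 2 (replace idx 2: 'f' -> 'a'): "fgfica" -> "fgaica"
Op 3 (delete idx 5 = 'a'): "fgaica" -> "fgaic"
Op 4 (insert 'c' at idx 4): "fgaic" -> "fgaicc"
Op 5 (replace idx 1: 'g' -> 'a'): "fgaicc" -> "faaicc"
Op 6 (delete idx 3 = 'i'): "faaicc" -> "faacc"
Op 7 (append 'f'): "faacc" -> "faaccf"
Op 8 (append 'f'): "faaccf" -> "faaccff"

Answer: faaccff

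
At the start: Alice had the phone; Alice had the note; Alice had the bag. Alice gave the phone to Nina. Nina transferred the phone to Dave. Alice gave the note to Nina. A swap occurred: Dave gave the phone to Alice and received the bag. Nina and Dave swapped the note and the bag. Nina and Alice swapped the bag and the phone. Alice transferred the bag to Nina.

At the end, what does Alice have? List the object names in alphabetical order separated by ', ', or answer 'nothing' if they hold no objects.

Tracking all object holders:
Start: phone:Alice, note:Alice, bag:Alice
Event 1 (give phone: Alice -> Nina). State: phone:Nina, note:Alice, bag:Alice
Event 2 (give phone: Nina -> Dave). State: phone:Dave, note:Alice, bag:Alice
Event 3 (give note: Alice -> Nina). State: phone:Dave, note:Nina, bag:Alice
Event 4 (swap phone<->bag: now phone:Alice, bag:Dave). State: phone:Alice, note:Nina, bag:Dave
Event 5 (swap note<->bag: now note:Dave, bag:Nina). State: phone:Alice, note:Dave, bag:Nina
Event 6 (swap bag<->phone: now bag:Alice, phone:Nina). State: phone:Nina, note:Dave, bag:Alice
Event 7 (give bag: Alice -> Nina). State: phone:Nina, note:Dave, bag:Nina

Final state: phone:Nina, note:Dave, bag:Nina
Alice holds: (nothing).

Answer: nothing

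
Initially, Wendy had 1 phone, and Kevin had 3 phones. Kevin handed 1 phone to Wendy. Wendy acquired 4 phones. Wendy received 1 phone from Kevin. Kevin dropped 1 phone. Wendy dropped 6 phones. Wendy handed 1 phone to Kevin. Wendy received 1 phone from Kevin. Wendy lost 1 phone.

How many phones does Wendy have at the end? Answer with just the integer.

Answer: 0

Derivation:
Tracking counts step by step:
Start: Wendy=1, Kevin=3
Event 1 (Kevin -> Wendy, 1): Kevin: 3 -> 2, Wendy: 1 -> 2. State: Wendy=2, Kevin=2
Event 2 (Wendy +4): Wendy: 2 -> 6. State: Wendy=6, Kevin=2
Event 3 (Kevin -> Wendy, 1): Kevin: 2 -> 1, Wendy: 6 -> 7. State: Wendy=7, Kevin=1
Event 4 (Kevin -1): Kevin: 1 -> 0. State: Wendy=7, Kevin=0
Event 5 (Wendy -6): Wendy: 7 -> 1. State: Wendy=1, Kevin=0
Event 6 (Wendy -> Kevin, 1): Wendy: 1 -> 0, Kevin: 0 -> 1. State: Wendy=0, Kevin=1
Event 7 (Kevin -> Wendy, 1): Kevin: 1 -> 0, Wendy: 0 -> 1. State: Wendy=1, Kevin=0
Event 8 (Wendy -1): Wendy: 1 -> 0. State: Wendy=0, Kevin=0

Wendy's final count: 0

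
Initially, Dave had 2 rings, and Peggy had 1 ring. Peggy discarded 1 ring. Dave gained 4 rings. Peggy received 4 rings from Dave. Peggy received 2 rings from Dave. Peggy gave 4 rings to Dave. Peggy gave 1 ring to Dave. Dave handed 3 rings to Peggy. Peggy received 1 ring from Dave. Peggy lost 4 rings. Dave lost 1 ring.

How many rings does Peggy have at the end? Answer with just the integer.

Tracking counts step by step:
Start: Dave=2, Peggy=1
Event 1 (Peggy -1): Peggy: 1 -> 0. State: Dave=2, Peggy=0
Event 2 (Dave +4): Dave: 2 -> 6. State: Dave=6, Peggy=0
Event 3 (Dave -> Peggy, 4): Dave: 6 -> 2, Peggy: 0 -> 4. State: Dave=2, Peggy=4
Event 4 (Dave -> Peggy, 2): Dave: 2 -> 0, Peggy: 4 -> 6. State: Dave=0, Peggy=6
Event 5 (Peggy -> Dave, 4): Peggy: 6 -> 2, Dave: 0 -> 4. State: Dave=4, Peggy=2
Event 6 (Peggy -> Dave, 1): Peggy: 2 -> 1, Dave: 4 -> 5. State: Dave=5, Peggy=1
Event 7 (Dave -> Peggy, 3): Dave: 5 -> 2, Peggy: 1 -> 4. State: Dave=2, Peggy=4
Event 8 (Dave -> Peggy, 1): Dave: 2 -> 1, Peggy: 4 -> 5. State: Dave=1, Peggy=5
Event 9 (Peggy -4): Peggy: 5 -> 1. State: Dave=1, Peggy=1
Event 10 (Dave -1): Dave: 1 -> 0. State: Dave=0, Peggy=1

Peggy's final count: 1

Answer: 1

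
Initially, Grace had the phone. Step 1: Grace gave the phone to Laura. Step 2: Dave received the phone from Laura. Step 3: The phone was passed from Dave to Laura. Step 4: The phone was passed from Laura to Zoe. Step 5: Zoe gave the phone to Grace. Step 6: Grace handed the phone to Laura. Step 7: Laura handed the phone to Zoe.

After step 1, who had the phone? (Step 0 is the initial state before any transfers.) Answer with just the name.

Tracking the phone holder through step 1:
After step 0 (start): Grace
After step 1: Laura

At step 1, the holder is Laura.

Answer: Laura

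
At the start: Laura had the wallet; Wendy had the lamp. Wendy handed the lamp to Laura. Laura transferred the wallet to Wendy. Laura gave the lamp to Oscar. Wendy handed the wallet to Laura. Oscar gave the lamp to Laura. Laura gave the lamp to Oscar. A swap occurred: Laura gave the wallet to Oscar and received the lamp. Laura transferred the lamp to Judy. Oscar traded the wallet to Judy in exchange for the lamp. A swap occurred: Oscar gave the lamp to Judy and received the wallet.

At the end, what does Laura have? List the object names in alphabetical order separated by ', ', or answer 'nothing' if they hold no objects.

Answer: nothing

Derivation:
Tracking all object holders:
Start: wallet:Laura, lamp:Wendy
Event 1 (give lamp: Wendy -> Laura). State: wallet:Laura, lamp:Laura
Event 2 (give wallet: Laura -> Wendy). State: wallet:Wendy, lamp:Laura
Event 3 (give lamp: Laura -> Oscar). State: wallet:Wendy, lamp:Oscar
Event 4 (give wallet: Wendy -> Laura). State: wallet:Laura, lamp:Oscar
Event 5 (give lamp: Oscar -> Laura). State: wallet:Laura, lamp:Laura
Event 6 (give lamp: Laura -> Oscar). State: wallet:Laura, lamp:Oscar
Event 7 (swap wallet<->lamp: now wallet:Oscar, lamp:Laura). State: wallet:Oscar, lamp:Laura
Event 8 (give lamp: Laura -> Judy). State: wallet:Oscar, lamp:Judy
Event 9 (swap wallet<->lamp: now wallet:Judy, lamp:Oscar). State: wallet:Judy, lamp:Oscar
Event 10 (swap lamp<->wallet: now lamp:Judy, wallet:Oscar). State: wallet:Oscar, lamp:Judy

Final state: wallet:Oscar, lamp:Judy
Laura holds: (nothing).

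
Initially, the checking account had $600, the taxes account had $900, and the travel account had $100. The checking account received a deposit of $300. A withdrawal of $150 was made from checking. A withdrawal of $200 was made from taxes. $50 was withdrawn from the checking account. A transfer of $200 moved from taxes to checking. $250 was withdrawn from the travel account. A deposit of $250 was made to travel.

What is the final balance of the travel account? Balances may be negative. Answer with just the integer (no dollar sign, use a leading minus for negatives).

Tracking account balances step by step:
Start: checking=600, taxes=900, travel=100
Event 1 (deposit 300 to checking): checking: 600 + 300 = 900. Balances: checking=900, taxes=900, travel=100
Event 2 (withdraw 150 from checking): checking: 900 - 150 = 750. Balances: checking=750, taxes=900, travel=100
Event 3 (withdraw 200 from taxes): taxes: 900 - 200 = 700. Balances: checking=750, taxes=700, travel=100
Event 4 (withdraw 50 from checking): checking: 750 - 50 = 700. Balances: checking=700, taxes=700, travel=100
Event 5 (transfer 200 taxes -> checking): taxes: 700 - 200 = 500, checking: 700 + 200 = 900. Balances: checking=900, taxes=500, travel=100
Event 6 (withdraw 250 from travel): travel: 100 - 250 = -150. Balances: checking=900, taxes=500, travel=-150
Event 7 (deposit 250 to travel): travel: -150 + 250 = 100. Balances: checking=900, taxes=500, travel=100

Final balance of travel: 100

Answer: 100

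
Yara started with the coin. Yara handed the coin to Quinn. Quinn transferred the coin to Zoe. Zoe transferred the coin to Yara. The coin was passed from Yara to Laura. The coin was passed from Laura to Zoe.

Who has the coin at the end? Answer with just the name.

Answer: Zoe

Derivation:
Tracking the coin through each event:
Start: Yara has the coin.
After event 1: Quinn has the coin.
After event 2: Zoe has the coin.
After event 3: Yara has the coin.
After event 4: Laura has the coin.
After event 5: Zoe has the coin.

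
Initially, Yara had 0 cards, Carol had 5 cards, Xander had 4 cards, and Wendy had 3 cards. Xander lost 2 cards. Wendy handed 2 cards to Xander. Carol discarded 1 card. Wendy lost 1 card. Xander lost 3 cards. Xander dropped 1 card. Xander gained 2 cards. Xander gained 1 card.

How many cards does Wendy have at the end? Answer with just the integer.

Tracking counts step by step:
Start: Yara=0, Carol=5, Xander=4, Wendy=3
Event 1 (Xander -2): Xander: 4 -> 2. State: Yara=0, Carol=5, Xander=2, Wendy=3
Event 2 (Wendy -> Xander, 2): Wendy: 3 -> 1, Xander: 2 -> 4. State: Yara=0, Carol=5, Xander=4, Wendy=1
Event 3 (Carol -1): Carol: 5 -> 4. State: Yara=0, Carol=4, Xander=4, Wendy=1
Event 4 (Wendy -1): Wendy: 1 -> 0. State: Yara=0, Carol=4, Xander=4, Wendy=0
Event 5 (Xander -3): Xander: 4 -> 1. State: Yara=0, Carol=4, Xander=1, Wendy=0
Event 6 (Xander -1): Xander: 1 -> 0. State: Yara=0, Carol=4, Xander=0, Wendy=0
Event 7 (Xander +2): Xander: 0 -> 2. State: Yara=0, Carol=4, Xander=2, Wendy=0
Event 8 (Xander +1): Xander: 2 -> 3. State: Yara=0, Carol=4, Xander=3, Wendy=0

Wendy's final count: 0

Answer: 0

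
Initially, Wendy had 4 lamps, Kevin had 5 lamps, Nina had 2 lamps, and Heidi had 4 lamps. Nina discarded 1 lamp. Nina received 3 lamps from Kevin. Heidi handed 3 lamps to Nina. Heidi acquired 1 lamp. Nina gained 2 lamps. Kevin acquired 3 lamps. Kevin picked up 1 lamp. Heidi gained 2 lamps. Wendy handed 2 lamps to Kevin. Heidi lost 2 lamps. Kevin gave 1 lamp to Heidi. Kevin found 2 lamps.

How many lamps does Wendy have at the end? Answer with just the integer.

Answer: 2

Derivation:
Tracking counts step by step:
Start: Wendy=4, Kevin=5, Nina=2, Heidi=4
Event 1 (Nina -1): Nina: 2 -> 1. State: Wendy=4, Kevin=5, Nina=1, Heidi=4
Event 2 (Kevin -> Nina, 3): Kevin: 5 -> 2, Nina: 1 -> 4. State: Wendy=4, Kevin=2, Nina=4, Heidi=4
Event 3 (Heidi -> Nina, 3): Heidi: 4 -> 1, Nina: 4 -> 7. State: Wendy=4, Kevin=2, Nina=7, Heidi=1
Event 4 (Heidi +1): Heidi: 1 -> 2. State: Wendy=4, Kevin=2, Nina=7, Heidi=2
Event 5 (Nina +2): Nina: 7 -> 9. State: Wendy=4, Kevin=2, Nina=9, Heidi=2
Event 6 (Kevin +3): Kevin: 2 -> 5. State: Wendy=4, Kevin=5, Nina=9, Heidi=2
Event 7 (Kevin +1): Kevin: 5 -> 6. State: Wendy=4, Kevin=6, Nina=9, Heidi=2
Event 8 (Heidi +2): Heidi: 2 -> 4. State: Wendy=4, Kevin=6, Nina=9, Heidi=4
Event 9 (Wendy -> Kevin, 2): Wendy: 4 -> 2, Kevin: 6 -> 8. State: Wendy=2, Kevin=8, Nina=9, Heidi=4
Event 10 (Heidi -2): Heidi: 4 -> 2. State: Wendy=2, Kevin=8, Nina=9, Heidi=2
Event 11 (Kevin -> Heidi, 1): Kevin: 8 -> 7, Heidi: 2 -> 3. State: Wendy=2, Kevin=7, Nina=9, Heidi=3
Event 12 (Kevin +2): Kevin: 7 -> 9. State: Wendy=2, Kevin=9, Nina=9, Heidi=3

Wendy's final count: 2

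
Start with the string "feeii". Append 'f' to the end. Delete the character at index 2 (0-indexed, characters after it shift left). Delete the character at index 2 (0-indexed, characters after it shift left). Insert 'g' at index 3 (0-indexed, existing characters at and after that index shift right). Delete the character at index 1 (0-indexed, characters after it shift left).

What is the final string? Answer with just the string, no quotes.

Answer: figf

Derivation:
Applying each edit step by step:
Start: "feeii"
Op 1 (append 'f'): "feeii" -> "feeiif"
Op 2 (delete idx 2 = 'e'): "feeiif" -> "feiif"
Op 3 (delete idx 2 = 'i'): "feiif" -> "feif"
Op 4 (insert 'g' at idx 3): "feif" -> "feigf"
Op 5 (delete idx 1 = 'e'): "feigf" -> "figf"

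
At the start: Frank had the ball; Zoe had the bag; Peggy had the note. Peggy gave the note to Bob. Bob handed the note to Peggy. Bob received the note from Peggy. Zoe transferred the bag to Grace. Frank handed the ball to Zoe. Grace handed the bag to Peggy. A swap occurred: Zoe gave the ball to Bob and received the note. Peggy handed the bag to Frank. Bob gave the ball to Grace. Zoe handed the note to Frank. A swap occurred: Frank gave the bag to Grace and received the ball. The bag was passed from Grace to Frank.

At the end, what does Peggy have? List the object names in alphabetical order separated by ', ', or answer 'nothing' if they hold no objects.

Tracking all object holders:
Start: ball:Frank, bag:Zoe, note:Peggy
Event 1 (give note: Peggy -> Bob). State: ball:Frank, bag:Zoe, note:Bob
Event 2 (give note: Bob -> Peggy). State: ball:Frank, bag:Zoe, note:Peggy
Event 3 (give note: Peggy -> Bob). State: ball:Frank, bag:Zoe, note:Bob
Event 4 (give bag: Zoe -> Grace). State: ball:Frank, bag:Grace, note:Bob
Event 5 (give ball: Frank -> Zoe). State: ball:Zoe, bag:Grace, note:Bob
Event 6 (give bag: Grace -> Peggy). State: ball:Zoe, bag:Peggy, note:Bob
Event 7 (swap ball<->note: now ball:Bob, note:Zoe). State: ball:Bob, bag:Peggy, note:Zoe
Event 8 (give bag: Peggy -> Frank). State: ball:Bob, bag:Frank, note:Zoe
Event 9 (give ball: Bob -> Grace). State: ball:Grace, bag:Frank, note:Zoe
Event 10 (give note: Zoe -> Frank). State: ball:Grace, bag:Frank, note:Frank
Event 11 (swap bag<->ball: now bag:Grace, ball:Frank). State: ball:Frank, bag:Grace, note:Frank
Event 12 (give bag: Grace -> Frank). State: ball:Frank, bag:Frank, note:Frank

Final state: ball:Frank, bag:Frank, note:Frank
Peggy holds: (nothing).

Answer: nothing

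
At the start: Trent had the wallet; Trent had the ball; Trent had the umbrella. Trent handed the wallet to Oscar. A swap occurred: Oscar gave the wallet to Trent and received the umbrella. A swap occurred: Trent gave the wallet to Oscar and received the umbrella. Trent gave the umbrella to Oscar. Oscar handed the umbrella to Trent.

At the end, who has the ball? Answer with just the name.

Answer: Trent

Derivation:
Tracking all object holders:
Start: wallet:Trent, ball:Trent, umbrella:Trent
Event 1 (give wallet: Trent -> Oscar). State: wallet:Oscar, ball:Trent, umbrella:Trent
Event 2 (swap wallet<->umbrella: now wallet:Trent, umbrella:Oscar). State: wallet:Trent, ball:Trent, umbrella:Oscar
Event 3 (swap wallet<->umbrella: now wallet:Oscar, umbrella:Trent). State: wallet:Oscar, ball:Trent, umbrella:Trent
Event 4 (give umbrella: Trent -> Oscar). State: wallet:Oscar, ball:Trent, umbrella:Oscar
Event 5 (give umbrella: Oscar -> Trent). State: wallet:Oscar, ball:Trent, umbrella:Trent

Final state: wallet:Oscar, ball:Trent, umbrella:Trent
The ball is held by Trent.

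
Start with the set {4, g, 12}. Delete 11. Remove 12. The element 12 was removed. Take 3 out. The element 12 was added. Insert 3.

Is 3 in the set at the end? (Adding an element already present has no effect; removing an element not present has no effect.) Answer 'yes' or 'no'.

Answer: yes

Derivation:
Tracking the set through each operation:
Start: {12, 4, g}
Event 1 (remove 11): not present, no change. Set: {12, 4, g}
Event 2 (remove 12): removed. Set: {4, g}
Event 3 (remove 12): not present, no change. Set: {4, g}
Event 4 (remove 3): not present, no change. Set: {4, g}
Event 5 (add 12): added. Set: {12, 4, g}
Event 6 (add 3): added. Set: {12, 3, 4, g}

Final set: {12, 3, 4, g} (size 4)
3 is in the final set.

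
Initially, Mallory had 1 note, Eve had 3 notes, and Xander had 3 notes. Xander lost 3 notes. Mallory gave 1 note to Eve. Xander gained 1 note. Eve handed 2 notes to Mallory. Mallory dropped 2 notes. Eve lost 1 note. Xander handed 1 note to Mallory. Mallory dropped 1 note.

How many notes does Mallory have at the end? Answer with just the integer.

Answer: 0

Derivation:
Tracking counts step by step:
Start: Mallory=1, Eve=3, Xander=3
Event 1 (Xander -3): Xander: 3 -> 0. State: Mallory=1, Eve=3, Xander=0
Event 2 (Mallory -> Eve, 1): Mallory: 1 -> 0, Eve: 3 -> 4. State: Mallory=0, Eve=4, Xander=0
Event 3 (Xander +1): Xander: 0 -> 1. State: Mallory=0, Eve=4, Xander=1
Event 4 (Eve -> Mallory, 2): Eve: 4 -> 2, Mallory: 0 -> 2. State: Mallory=2, Eve=2, Xander=1
Event 5 (Mallory -2): Mallory: 2 -> 0. State: Mallory=0, Eve=2, Xander=1
Event 6 (Eve -1): Eve: 2 -> 1. State: Mallory=0, Eve=1, Xander=1
Event 7 (Xander -> Mallory, 1): Xander: 1 -> 0, Mallory: 0 -> 1. State: Mallory=1, Eve=1, Xander=0
Event 8 (Mallory -1): Mallory: 1 -> 0. State: Mallory=0, Eve=1, Xander=0

Mallory's final count: 0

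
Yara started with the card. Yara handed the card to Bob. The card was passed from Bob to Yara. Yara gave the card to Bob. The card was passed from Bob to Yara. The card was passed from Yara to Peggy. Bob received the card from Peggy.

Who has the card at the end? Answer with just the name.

Answer: Bob

Derivation:
Tracking the card through each event:
Start: Yara has the card.
After event 1: Bob has the card.
After event 2: Yara has the card.
After event 3: Bob has the card.
After event 4: Yara has the card.
After event 5: Peggy has the card.
After event 6: Bob has the card.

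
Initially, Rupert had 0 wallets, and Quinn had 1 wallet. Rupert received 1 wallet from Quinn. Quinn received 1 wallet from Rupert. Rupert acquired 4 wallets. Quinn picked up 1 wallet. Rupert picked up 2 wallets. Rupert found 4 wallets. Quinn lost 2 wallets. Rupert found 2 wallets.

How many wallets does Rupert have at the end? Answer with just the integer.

Answer: 12

Derivation:
Tracking counts step by step:
Start: Rupert=0, Quinn=1
Event 1 (Quinn -> Rupert, 1): Quinn: 1 -> 0, Rupert: 0 -> 1. State: Rupert=1, Quinn=0
Event 2 (Rupert -> Quinn, 1): Rupert: 1 -> 0, Quinn: 0 -> 1. State: Rupert=0, Quinn=1
Event 3 (Rupert +4): Rupert: 0 -> 4. State: Rupert=4, Quinn=1
Event 4 (Quinn +1): Quinn: 1 -> 2. State: Rupert=4, Quinn=2
Event 5 (Rupert +2): Rupert: 4 -> 6. State: Rupert=6, Quinn=2
Event 6 (Rupert +4): Rupert: 6 -> 10. State: Rupert=10, Quinn=2
Event 7 (Quinn -2): Quinn: 2 -> 0. State: Rupert=10, Quinn=0
Event 8 (Rupert +2): Rupert: 10 -> 12. State: Rupert=12, Quinn=0

Rupert's final count: 12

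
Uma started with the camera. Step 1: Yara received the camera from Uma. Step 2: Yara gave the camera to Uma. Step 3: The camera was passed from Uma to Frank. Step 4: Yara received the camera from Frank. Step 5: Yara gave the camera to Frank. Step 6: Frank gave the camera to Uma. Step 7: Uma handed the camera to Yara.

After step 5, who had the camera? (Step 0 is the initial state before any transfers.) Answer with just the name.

Tracking the camera holder through step 5:
After step 0 (start): Uma
After step 1: Yara
After step 2: Uma
After step 3: Frank
After step 4: Yara
After step 5: Frank

At step 5, the holder is Frank.

Answer: Frank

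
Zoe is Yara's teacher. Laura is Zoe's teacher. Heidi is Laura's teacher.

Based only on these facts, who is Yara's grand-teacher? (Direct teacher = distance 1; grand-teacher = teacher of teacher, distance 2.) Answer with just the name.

Answer: Laura

Derivation:
Reconstructing the teacher chain from the given facts:
  Heidi -> Laura -> Zoe -> Yara
(each arrow means 'teacher of the next')
Positions in the chain (0 = top):
  position of Heidi: 0
  position of Laura: 1
  position of Zoe: 2
  position of Yara: 3

Yara is at position 3; the grand-teacher is 2 steps up the chain, i.e. position 1: Laura.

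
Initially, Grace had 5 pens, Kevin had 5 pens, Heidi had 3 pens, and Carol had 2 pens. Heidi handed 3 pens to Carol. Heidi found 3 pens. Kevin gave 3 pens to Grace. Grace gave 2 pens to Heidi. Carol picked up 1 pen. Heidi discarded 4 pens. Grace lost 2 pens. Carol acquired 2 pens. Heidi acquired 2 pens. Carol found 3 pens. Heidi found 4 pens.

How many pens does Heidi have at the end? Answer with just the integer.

Answer: 7

Derivation:
Tracking counts step by step:
Start: Grace=5, Kevin=5, Heidi=3, Carol=2
Event 1 (Heidi -> Carol, 3): Heidi: 3 -> 0, Carol: 2 -> 5. State: Grace=5, Kevin=5, Heidi=0, Carol=5
Event 2 (Heidi +3): Heidi: 0 -> 3. State: Grace=5, Kevin=5, Heidi=3, Carol=5
Event 3 (Kevin -> Grace, 3): Kevin: 5 -> 2, Grace: 5 -> 8. State: Grace=8, Kevin=2, Heidi=3, Carol=5
Event 4 (Grace -> Heidi, 2): Grace: 8 -> 6, Heidi: 3 -> 5. State: Grace=6, Kevin=2, Heidi=5, Carol=5
Event 5 (Carol +1): Carol: 5 -> 6. State: Grace=6, Kevin=2, Heidi=5, Carol=6
Event 6 (Heidi -4): Heidi: 5 -> 1. State: Grace=6, Kevin=2, Heidi=1, Carol=6
Event 7 (Grace -2): Grace: 6 -> 4. State: Grace=4, Kevin=2, Heidi=1, Carol=6
Event 8 (Carol +2): Carol: 6 -> 8. State: Grace=4, Kevin=2, Heidi=1, Carol=8
Event 9 (Heidi +2): Heidi: 1 -> 3. State: Grace=4, Kevin=2, Heidi=3, Carol=8
Event 10 (Carol +3): Carol: 8 -> 11. State: Grace=4, Kevin=2, Heidi=3, Carol=11
Event 11 (Heidi +4): Heidi: 3 -> 7. State: Grace=4, Kevin=2, Heidi=7, Carol=11

Heidi's final count: 7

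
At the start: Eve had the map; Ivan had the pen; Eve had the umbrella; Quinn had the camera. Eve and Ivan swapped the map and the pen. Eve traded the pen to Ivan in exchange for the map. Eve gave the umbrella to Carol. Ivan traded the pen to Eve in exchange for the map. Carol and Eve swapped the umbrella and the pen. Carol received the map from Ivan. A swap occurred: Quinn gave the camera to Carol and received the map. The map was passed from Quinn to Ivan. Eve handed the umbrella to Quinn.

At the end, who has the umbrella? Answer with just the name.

Answer: Quinn

Derivation:
Tracking all object holders:
Start: map:Eve, pen:Ivan, umbrella:Eve, camera:Quinn
Event 1 (swap map<->pen: now map:Ivan, pen:Eve). State: map:Ivan, pen:Eve, umbrella:Eve, camera:Quinn
Event 2 (swap pen<->map: now pen:Ivan, map:Eve). State: map:Eve, pen:Ivan, umbrella:Eve, camera:Quinn
Event 3 (give umbrella: Eve -> Carol). State: map:Eve, pen:Ivan, umbrella:Carol, camera:Quinn
Event 4 (swap pen<->map: now pen:Eve, map:Ivan). State: map:Ivan, pen:Eve, umbrella:Carol, camera:Quinn
Event 5 (swap umbrella<->pen: now umbrella:Eve, pen:Carol). State: map:Ivan, pen:Carol, umbrella:Eve, camera:Quinn
Event 6 (give map: Ivan -> Carol). State: map:Carol, pen:Carol, umbrella:Eve, camera:Quinn
Event 7 (swap camera<->map: now camera:Carol, map:Quinn). State: map:Quinn, pen:Carol, umbrella:Eve, camera:Carol
Event 8 (give map: Quinn -> Ivan). State: map:Ivan, pen:Carol, umbrella:Eve, camera:Carol
Event 9 (give umbrella: Eve -> Quinn). State: map:Ivan, pen:Carol, umbrella:Quinn, camera:Carol

Final state: map:Ivan, pen:Carol, umbrella:Quinn, camera:Carol
The umbrella is held by Quinn.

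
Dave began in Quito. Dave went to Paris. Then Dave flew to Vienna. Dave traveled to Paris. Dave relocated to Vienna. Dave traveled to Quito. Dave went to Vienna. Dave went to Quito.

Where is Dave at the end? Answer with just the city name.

Tracking Dave's location:
Start: Dave is in Quito.
After move 1: Quito -> Paris. Dave is in Paris.
After move 2: Paris -> Vienna. Dave is in Vienna.
After move 3: Vienna -> Paris. Dave is in Paris.
After move 4: Paris -> Vienna. Dave is in Vienna.
After move 5: Vienna -> Quito. Dave is in Quito.
After move 6: Quito -> Vienna. Dave is in Vienna.
After move 7: Vienna -> Quito. Dave is in Quito.

Answer: Quito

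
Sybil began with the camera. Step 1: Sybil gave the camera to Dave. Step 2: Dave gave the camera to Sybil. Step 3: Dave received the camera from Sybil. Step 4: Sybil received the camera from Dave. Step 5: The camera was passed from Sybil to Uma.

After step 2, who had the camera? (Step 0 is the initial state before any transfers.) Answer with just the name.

Answer: Sybil

Derivation:
Tracking the camera holder through step 2:
After step 0 (start): Sybil
After step 1: Dave
After step 2: Sybil

At step 2, the holder is Sybil.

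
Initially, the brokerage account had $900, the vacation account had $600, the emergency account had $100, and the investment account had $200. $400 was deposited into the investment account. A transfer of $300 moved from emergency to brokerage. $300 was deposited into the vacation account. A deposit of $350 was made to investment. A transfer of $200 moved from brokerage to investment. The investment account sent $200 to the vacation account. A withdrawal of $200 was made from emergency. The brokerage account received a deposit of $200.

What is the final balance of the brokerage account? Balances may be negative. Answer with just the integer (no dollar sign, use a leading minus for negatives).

Tracking account balances step by step:
Start: brokerage=900, vacation=600, emergency=100, investment=200
Event 1 (deposit 400 to investment): investment: 200 + 400 = 600. Balances: brokerage=900, vacation=600, emergency=100, investment=600
Event 2 (transfer 300 emergency -> brokerage): emergency: 100 - 300 = -200, brokerage: 900 + 300 = 1200. Balances: brokerage=1200, vacation=600, emergency=-200, investment=600
Event 3 (deposit 300 to vacation): vacation: 600 + 300 = 900. Balances: brokerage=1200, vacation=900, emergency=-200, investment=600
Event 4 (deposit 350 to investment): investment: 600 + 350 = 950. Balances: brokerage=1200, vacation=900, emergency=-200, investment=950
Event 5 (transfer 200 brokerage -> investment): brokerage: 1200 - 200 = 1000, investment: 950 + 200 = 1150. Balances: brokerage=1000, vacation=900, emergency=-200, investment=1150
Event 6 (transfer 200 investment -> vacation): investment: 1150 - 200 = 950, vacation: 900 + 200 = 1100. Balances: brokerage=1000, vacation=1100, emergency=-200, investment=950
Event 7 (withdraw 200 from emergency): emergency: -200 - 200 = -400. Balances: brokerage=1000, vacation=1100, emergency=-400, investment=950
Event 8 (deposit 200 to brokerage): brokerage: 1000 + 200 = 1200. Balances: brokerage=1200, vacation=1100, emergency=-400, investment=950

Final balance of brokerage: 1200

Answer: 1200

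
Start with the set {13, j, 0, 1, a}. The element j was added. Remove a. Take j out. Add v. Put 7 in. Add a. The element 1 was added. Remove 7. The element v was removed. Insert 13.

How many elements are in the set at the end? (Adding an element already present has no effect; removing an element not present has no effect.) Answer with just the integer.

Answer: 4

Derivation:
Tracking the set through each operation:
Start: {0, 1, 13, a, j}
Event 1 (add j): already present, no change. Set: {0, 1, 13, a, j}
Event 2 (remove a): removed. Set: {0, 1, 13, j}
Event 3 (remove j): removed. Set: {0, 1, 13}
Event 4 (add v): added. Set: {0, 1, 13, v}
Event 5 (add 7): added. Set: {0, 1, 13, 7, v}
Event 6 (add a): added. Set: {0, 1, 13, 7, a, v}
Event 7 (add 1): already present, no change. Set: {0, 1, 13, 7, a, v}
Event 8 (remove 7): removed. Set: {0, 1, 13, a, v}
Event 9 (remove v): removed. Set: {0, 1, 13, a}
Event 10 (add 13): already present, no change. Set: {0, 1, 13, a}

Final set: {0, 1, 13, a} (size 4)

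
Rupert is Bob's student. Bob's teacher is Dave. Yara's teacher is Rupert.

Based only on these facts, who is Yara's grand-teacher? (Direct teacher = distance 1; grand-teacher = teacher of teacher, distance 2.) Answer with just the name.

Reconstructing the teacher chain from the given facts:
  Dave -> Bob -> Rupert -> Yara
(each arrow means 'teacher of the next')
Positions in the chain (0 = top):
  position of Dave: 0
  position of Bob: 1
  position of Rupert: 2
  position of Yara: 3

Yara is at position 3; the grand-teacher is 2 steps up the chain, i.e. position 1: Bob.

Answer: Bob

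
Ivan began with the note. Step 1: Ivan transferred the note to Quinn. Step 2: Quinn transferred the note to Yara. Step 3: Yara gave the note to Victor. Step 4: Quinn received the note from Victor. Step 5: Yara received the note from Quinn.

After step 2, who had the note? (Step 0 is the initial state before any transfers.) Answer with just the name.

Tracking the note holder through step 2:
After step 0 (start): Ivan
After step 1: Quinn
After step 2: Yara

At step 2, the holder is Yara.

Answer: Yara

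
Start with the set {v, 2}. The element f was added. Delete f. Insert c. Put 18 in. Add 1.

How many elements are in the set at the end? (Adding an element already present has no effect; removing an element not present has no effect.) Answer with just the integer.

Tracking the set through each operation:
Start: {2, v}
Event 1 (add f): added. Set: {2, f, v}
Event 2 (remove f): removed. Set: {2, v}
Event 3 (add c): added. Set: {2, c, v}
Event 4 (add 18): added. Set: {18, 2, c, v}
Event 5 (add 1): added. Set: {1, 18, 2, c, v}

Final set: {1, 18, 2, c, v} (size 5)

Answer: 5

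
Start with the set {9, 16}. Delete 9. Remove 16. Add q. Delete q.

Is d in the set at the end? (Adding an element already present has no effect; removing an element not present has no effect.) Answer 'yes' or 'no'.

Answer: no

Derivation:
Tracking the set through each operation:
Start: {16, 9}
Event 1 (remove 9): removed. Set: {16}
Event 2 (remove 16): removed. Set: {}
Event 3 (add q): added. Set: {q}
Event 4 (remove q): removed. Set: {}

Final set: {} (size 0)
d is NOT in the final set.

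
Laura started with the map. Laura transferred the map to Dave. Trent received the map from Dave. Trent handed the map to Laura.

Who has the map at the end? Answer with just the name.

Answer: Laura

Derivation:
Tracking the map through each event:
Start: Laura has the map.
After event 1: Dave has the map.
After event 2: Trent has the map.
After event 3: Laura has the map.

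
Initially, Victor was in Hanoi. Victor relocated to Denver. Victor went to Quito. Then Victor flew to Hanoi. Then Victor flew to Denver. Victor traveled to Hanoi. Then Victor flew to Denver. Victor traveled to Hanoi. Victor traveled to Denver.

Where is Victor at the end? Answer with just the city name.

Answer: Denver

Derivation:
Tracking Victor's location:
Start: Victor is in Hanoi.
After move 1: Hanoi -> Denver. Victor is in Denver.
After move 2: Denver -> Quito. Victor is in Quito.
After move 3: Quito -> Hanoi. Victor is in Hanoi.
After move 4: Hanoi -> Denver. Victor is in Denver.
After move 5: Denver -> Hanoi. Victor is in Hanoi.
After move 6: Hanoi -> Denver. Victor is in Denver.
After move 7: Denver -> Hanoi. Victor is in Hanoi.
After move 8: Hanoi -> Denver. Victor is in Denver.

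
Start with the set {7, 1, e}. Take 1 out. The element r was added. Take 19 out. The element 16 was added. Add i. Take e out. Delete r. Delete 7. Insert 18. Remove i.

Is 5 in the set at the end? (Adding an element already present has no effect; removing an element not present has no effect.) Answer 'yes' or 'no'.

Tracking the set through each operation:
Start: {1, 7, e}
Event 1 (remove 1): removed. Set: {7, e}
Event 2 (add r): added. Set: {7, e, r}
Event 3 (remove 19): not present, no change. Set: {7, e, r}
Event 4 (add 16): added. Set: {16, 7, e, r}
Event 5 (add i): added. Set: {16, 7, e, i, r}
Event 6 (remove e): removed. Set: {16, 7, i, r}
Event 7 (remove r): removed. Set: {16, 7, i}
Event 8 (remove 7): removed. Set: {16, i}
Event 9 (add 18): added. Set: {16, 18, i}
Event 10 (remove i): removed. Set: {16, 18}

Final set: {16, 18} (size 2)
5 is NOT in the final set.

Answer: no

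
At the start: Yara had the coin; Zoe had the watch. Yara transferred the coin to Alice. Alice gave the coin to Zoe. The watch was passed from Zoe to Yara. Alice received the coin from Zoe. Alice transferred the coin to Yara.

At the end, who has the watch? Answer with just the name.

Tracking all object holders:
Start: coin:Yara, watch:Zoe
Event 1 (give coin: Yara -> Alice). State: coin:Alice, watch:Zoe
Event 2 (give coin: Alice -> Zoe). State: coin:Zoe, watch:Zoe
Event 3 (give watch: Zoe -> Yara). State: coin:Zoe, watch:Yara
Event 4 (give coin: Zoe -> Alice). State: coin:Alice, watch:Yara
Event 5 (give coin: Alice -> Yara). State: coin:Yara, watch:Yara

Final state: coin:Yara, watch:Yara
The watch is held by Yara.

Answer: Yara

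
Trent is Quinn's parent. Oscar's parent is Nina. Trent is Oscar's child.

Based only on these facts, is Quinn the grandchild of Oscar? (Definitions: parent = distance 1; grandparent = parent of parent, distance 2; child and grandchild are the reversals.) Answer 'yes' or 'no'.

Answer: yes

Derivation:
Reconstructing the parent chain from the given facts:
  Nina -> Oscar -> Trent -> Quinn
(each arrow means 'parent of the next')
Positions in the chain (0 = top):
  position of Nina: 0
  position of Oscar: 1
  position of Trent: 2
  position of Quinn: 3

Quinn is at position 3, Oscar is at position 1; signed distance (j - i) = -2.
'grandchild' requires j - i = -2. Actual distance is -2, so the relation HOLDS.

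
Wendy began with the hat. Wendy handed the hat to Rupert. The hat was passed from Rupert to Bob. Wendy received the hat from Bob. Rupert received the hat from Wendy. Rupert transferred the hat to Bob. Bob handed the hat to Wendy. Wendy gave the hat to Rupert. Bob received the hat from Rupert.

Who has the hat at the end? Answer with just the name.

Answer: Bob

Derivation:
Tracking the hat through each event:
Start: Wendy has the hat.
After event 1: Rupert has the hat.
After event 2: Bob has the hat.
After event 3: Wendy has the hat.
After event 4: Rupert has the hat.
After event 5: Bob has the hat.
After event 6: Wendy has the hat.
After event 7: Rupert has the hat.
After event 8: Bob has the hat.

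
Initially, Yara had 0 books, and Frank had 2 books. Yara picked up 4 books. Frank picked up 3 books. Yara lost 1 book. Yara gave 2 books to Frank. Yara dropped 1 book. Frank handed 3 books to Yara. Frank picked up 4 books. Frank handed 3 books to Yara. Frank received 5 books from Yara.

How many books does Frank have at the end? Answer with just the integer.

Tracking counts step by step:
Start: Yara=0, Frank=2
Event 1 (Yara +4): Yara: 0 -> 4. State: Yara=4, Frank=2
Event 2 (Frank +3): Frank: 2 -> 5. State: Yara=4, Frank=5
Event 3 (Yara -1): Yara: 4 -> 3. State: Yara=3, Frank=5
Event 4 (Yara -> Frank, 2): Yara: 3 -> 1, Frank: 5 -> 7. State: Yara=1, Frank=7
Event 5 (Yara -1): Yara: 1 -> 0. State: Yara=0, Frank=7
Event 6 (Frank -> Yara, 3): Frank: 7 -> 4, Yara: 0 -> 3. State: Yara=3, Frank=4
Event 7 (Frank +4): Frank: 4 -> 8. State: Yara=3, Frank=8
Event 8 (Frank -> Yara, 3): Frank: 8 -> 5, Yara: 3 -> 6. State: Yara=6, Frank=5
Event 9 (Yara -> Frank, 5): Yara: 6 -> 1, Frank: 5 -> 10. State: Yara=1, Frank=10

Frank's final count: 10

Answer: 10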